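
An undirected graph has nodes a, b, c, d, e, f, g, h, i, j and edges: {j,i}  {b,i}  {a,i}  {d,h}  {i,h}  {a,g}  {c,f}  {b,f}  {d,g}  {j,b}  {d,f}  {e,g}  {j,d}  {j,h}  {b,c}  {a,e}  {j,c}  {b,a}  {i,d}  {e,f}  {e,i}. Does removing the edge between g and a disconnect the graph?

After removing g–a, the path g-e-a still connects them, so the edge is not a bridge.

No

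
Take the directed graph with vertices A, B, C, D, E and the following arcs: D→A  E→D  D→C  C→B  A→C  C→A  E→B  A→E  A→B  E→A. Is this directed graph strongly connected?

No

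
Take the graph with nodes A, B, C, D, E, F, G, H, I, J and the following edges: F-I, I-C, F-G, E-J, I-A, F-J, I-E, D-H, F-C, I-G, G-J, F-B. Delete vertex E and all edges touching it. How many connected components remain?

With E gone, the remaining components are: {D, H}; {A, B, C, F, G, I, J}.
That is 2 components.

2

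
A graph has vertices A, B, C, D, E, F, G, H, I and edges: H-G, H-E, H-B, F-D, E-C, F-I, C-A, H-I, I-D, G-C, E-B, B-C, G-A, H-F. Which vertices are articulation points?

H

Removing H increases the component count from 1 to 2, so H is a cut vertex.
By contrast removing F leaves 1 component; it is not a cut vertex. No other vertex is a cut vertex either.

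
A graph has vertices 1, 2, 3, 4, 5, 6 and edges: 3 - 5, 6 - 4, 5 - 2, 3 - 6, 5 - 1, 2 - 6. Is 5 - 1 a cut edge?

Removing 5 - 1 leaves no path between 5 and 1: the component count goes from 1 to 2. So it is a bridge.

Yes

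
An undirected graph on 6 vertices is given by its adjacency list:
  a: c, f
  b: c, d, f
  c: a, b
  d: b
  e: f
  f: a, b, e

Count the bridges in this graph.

The edges on the cycle f-a-c-b-f are not bridges since each lies on that cycle.
But removing b-d disconnects b from d; removing f-e disconnects f from e — these are bridges.
That makes 2 bridges.

2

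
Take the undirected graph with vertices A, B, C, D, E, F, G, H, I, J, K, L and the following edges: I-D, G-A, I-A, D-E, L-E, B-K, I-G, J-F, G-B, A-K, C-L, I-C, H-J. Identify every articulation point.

I, J

Removing I increases the component count from 2 to 3, so I is a cut vertex.
Removing J increases the component count from 2 to 3, so J is a cut vertex.
By contrast removing B leaves 2 components; it is not a cut vertex. No other vertex is a cut vertex either.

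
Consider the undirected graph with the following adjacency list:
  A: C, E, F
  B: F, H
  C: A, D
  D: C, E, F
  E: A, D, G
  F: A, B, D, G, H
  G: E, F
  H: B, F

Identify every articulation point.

Removing F increases the component count from 1 to 2, so F is a cut vertex.
By contrast removing G leaves 1 component; it is not a cut vertex. No other vertex is a cut vertex either.

F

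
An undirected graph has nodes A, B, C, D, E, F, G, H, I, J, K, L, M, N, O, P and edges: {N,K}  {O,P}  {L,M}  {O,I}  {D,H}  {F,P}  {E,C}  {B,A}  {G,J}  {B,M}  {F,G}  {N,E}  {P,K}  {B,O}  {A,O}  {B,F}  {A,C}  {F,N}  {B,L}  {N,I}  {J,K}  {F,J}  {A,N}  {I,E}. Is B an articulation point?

Deleting B raises the number of components from 2 to 3, so B is a cut vertex.

Yes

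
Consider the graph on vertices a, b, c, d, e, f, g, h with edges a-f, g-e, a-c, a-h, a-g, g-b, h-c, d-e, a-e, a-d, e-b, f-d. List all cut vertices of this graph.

a

Removing a increases the component count from 1 to 2, so a is a cut vertex.
By contrast removing f leaves 1 component; it is not a cut vertex. No other vertex is a cut vertex either.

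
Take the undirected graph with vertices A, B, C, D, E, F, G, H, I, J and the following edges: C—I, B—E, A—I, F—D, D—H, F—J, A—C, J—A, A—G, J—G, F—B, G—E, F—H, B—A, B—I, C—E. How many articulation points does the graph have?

1

Removing F increases the component count from 1 to 2, so F is a cut vertex.
By contrast removing C leaves 1 component; it is not a cut vertex. No other vertex is a cut vertex either.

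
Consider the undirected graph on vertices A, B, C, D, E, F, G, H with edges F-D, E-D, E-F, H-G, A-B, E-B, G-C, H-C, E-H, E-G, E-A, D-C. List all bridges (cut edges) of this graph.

none

The edges on the cycle E-A-B-E are not bridges since each lies on that cycle.
Every edge lies on some cycle, so there are no bridges.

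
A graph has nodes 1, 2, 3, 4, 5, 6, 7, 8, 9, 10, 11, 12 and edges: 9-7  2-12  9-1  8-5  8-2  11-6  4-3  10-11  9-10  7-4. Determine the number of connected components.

2

Starting from 2 we can reach 2, 5, 8, 12. That is one component of size 4.
Starting from 1 we can reach 1, 3, 4, 6, 7, 9, 10, 11. That is one component of size 8.
Total: 2 components.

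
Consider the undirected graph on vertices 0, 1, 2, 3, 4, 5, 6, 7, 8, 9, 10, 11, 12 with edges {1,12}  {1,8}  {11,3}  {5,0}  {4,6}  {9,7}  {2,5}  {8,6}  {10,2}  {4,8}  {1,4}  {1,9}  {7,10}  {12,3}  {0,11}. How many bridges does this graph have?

0

The edges on the cycle 1-9-7-10-2-5-0-11-3-12-1 are not bridges since each lies on that cycle.
Every edge lies on some cycle, so there are no bridges.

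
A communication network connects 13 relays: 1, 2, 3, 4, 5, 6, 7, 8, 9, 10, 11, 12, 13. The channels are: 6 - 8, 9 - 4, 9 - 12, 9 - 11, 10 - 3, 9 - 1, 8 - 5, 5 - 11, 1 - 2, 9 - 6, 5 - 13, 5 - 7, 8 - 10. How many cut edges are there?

8

The edges on the cycle 9-6-8-5-11-9 are not bridges since each lies on that cycle.
But removing 9 - 1 disconnects 9 from 1; removing 9 - 4 disconnects 9 from 4; removing 7 - 5 disconnects 7 from 5; removing 3 - 10 disconnects 3 from 10 — these are bridges.
In total 8 edges are bridges.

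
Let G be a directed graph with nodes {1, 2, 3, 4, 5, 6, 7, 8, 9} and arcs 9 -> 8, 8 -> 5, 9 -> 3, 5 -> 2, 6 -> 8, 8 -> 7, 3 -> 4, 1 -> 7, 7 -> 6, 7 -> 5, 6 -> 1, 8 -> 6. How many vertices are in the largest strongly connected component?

{1, 6, 7, 8} are all mutually reachable — one SCC of size 4.
{2} is an SCC by itself.
{4} is an SCC by itself.
{3} is an SCC by itself.
{9} is an SCC by itself.
(and 1 more singleton SCC)
The largest has 4 vertices.

4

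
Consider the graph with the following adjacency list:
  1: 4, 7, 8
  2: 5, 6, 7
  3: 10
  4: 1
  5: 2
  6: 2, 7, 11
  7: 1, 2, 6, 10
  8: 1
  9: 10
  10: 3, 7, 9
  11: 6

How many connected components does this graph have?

1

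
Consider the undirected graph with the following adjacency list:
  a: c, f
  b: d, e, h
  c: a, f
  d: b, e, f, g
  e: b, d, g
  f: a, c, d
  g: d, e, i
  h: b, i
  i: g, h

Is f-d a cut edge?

Removing f-d leaves no path between f and d: the component count goes from 1 to 2. So it is a bridge.

Yes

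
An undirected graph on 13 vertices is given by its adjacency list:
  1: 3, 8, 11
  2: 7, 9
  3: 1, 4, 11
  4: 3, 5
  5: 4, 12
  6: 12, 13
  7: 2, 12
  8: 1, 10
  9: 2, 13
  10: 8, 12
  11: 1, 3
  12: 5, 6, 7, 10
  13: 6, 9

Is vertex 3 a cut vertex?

No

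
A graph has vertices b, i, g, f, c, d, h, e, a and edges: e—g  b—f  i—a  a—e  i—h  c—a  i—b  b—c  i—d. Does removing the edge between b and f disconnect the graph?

Yes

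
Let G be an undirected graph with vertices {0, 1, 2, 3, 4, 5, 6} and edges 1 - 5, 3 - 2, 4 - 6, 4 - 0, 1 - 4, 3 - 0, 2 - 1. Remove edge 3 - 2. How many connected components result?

1

3 and 2 are still connected via 3-0-4-1-2, so the component count stays at 1.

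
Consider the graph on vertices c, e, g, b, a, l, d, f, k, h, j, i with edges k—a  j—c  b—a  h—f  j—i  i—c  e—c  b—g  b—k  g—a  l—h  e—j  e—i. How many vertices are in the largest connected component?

d is isolated — a component by itself.
Starting from f we can reach f, h, l. That is one component of size 3.
Starting from a we can reach a, b, g, k. That is one component of size 4.
Starting from c we can reach c, e, i, j. That is one component of size 4.
The largest has 4 vertices.

4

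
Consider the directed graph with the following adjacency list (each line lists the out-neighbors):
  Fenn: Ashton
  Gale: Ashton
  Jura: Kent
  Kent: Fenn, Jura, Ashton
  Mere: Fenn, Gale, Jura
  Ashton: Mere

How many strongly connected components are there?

1

{Fenn, Gale, Jura, Kent, Mere, Ashton} are all mutually reachable — one SCC of size 6.
That gives 1 strongly connected component.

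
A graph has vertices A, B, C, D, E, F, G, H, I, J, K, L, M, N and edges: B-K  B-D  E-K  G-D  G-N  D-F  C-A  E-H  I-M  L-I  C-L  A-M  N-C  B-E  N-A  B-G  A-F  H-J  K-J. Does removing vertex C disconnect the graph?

No

Deleting C leaves 1 component (was 1) (its neighbors A, L, N remain connected to each other), so C is not a cut vertex.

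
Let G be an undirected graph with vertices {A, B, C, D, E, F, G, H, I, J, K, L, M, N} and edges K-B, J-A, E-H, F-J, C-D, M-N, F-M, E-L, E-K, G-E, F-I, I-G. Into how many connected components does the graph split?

Starting from C we can reach C, D. That is one component of size 2.
Starting from A we can reach A, B, E, F, G, H, I, J, K, L, M, N. That is one component of size 12.
Total: 2 components.

2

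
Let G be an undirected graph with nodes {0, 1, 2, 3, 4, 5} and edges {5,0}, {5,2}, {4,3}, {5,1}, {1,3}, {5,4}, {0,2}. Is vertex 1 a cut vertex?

Deleting 1 leaves 1 component (was 1) (its neighbors 3, 5 remain connected to each other), so 1 is not a cut vertex.

No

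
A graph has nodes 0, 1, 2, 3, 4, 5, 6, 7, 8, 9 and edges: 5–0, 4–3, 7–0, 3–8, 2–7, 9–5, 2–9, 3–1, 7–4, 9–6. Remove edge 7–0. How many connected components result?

7 and 0 are still connected via 7-2-9-5-0, so the component count stays at 1.

1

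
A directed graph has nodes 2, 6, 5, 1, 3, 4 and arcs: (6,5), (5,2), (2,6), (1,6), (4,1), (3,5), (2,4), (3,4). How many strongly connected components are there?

{1, 2, 4, 5, 6} are all mutually reachable — one SCC of size 5.
{3} is an SCC by itself.
That gives 2 strongly connected components.

2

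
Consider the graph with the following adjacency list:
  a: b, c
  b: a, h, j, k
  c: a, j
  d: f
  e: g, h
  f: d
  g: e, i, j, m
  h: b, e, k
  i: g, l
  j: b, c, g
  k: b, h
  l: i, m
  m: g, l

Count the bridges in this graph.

The edges on the cycle g-m-l-i-g are not bridges since each lies on that cycle.
But removing d-f disconnects d from f — this is a bridge.

1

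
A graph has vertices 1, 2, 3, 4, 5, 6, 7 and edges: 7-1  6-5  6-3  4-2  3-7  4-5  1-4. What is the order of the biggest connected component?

7

Starting from 1 we can reach 1, 2, 3, 4, 5, 6, 7. That is one component of size 7.
The largest has 7 vertices.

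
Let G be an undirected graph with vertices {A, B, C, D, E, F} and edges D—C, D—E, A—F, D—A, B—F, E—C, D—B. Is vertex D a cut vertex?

Yes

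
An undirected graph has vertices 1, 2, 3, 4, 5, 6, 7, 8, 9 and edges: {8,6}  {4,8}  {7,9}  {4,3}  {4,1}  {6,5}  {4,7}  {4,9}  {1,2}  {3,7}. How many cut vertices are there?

4

Removing 1 increases the component count from 1 to 2, so 1 is a cut vertex.
Removing 4 increases the component count from 1 to 3, so 4 is a cut vertex.
Removing 6 increases the component count from 1 to 2, so 6 is a cut vertex.
Likewise 8 is a cut vertex.
By contrast removing 5 leaves 1 component; it is not a cut vertex. No other vertex is a cut vertex either.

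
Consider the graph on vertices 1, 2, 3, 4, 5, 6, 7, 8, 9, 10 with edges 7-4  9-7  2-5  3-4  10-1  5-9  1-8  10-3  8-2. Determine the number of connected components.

2

6 is isolated — a component by itself.
Starting from 1 we can reach 1, 2, 3, 4, 5, 7, 8, 9, 10. That is one component of size 9.
Total: 2 components.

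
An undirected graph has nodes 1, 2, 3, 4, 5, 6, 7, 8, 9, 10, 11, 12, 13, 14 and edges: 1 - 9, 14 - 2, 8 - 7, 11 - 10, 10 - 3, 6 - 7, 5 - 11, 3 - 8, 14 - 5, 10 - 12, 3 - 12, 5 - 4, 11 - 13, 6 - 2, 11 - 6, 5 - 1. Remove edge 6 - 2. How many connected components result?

1

6 and 2 are still connected via 6-11-5-14-2, so the component count stays at 1.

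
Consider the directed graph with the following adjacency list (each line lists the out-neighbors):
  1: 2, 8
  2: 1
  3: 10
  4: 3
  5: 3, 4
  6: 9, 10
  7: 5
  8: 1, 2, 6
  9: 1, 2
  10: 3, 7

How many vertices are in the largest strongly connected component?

5

{1, 2, 6, 8, 9} are all mutually reachable — one SCC of size 5.
{3, 4, 5, 7, 10} are all mutually reachable — one SCC of size 5.
The largest has 5 vertices.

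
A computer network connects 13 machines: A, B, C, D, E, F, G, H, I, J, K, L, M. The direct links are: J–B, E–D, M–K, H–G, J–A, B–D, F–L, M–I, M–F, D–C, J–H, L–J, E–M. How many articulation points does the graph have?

Removing D increases the component count from 1 to 2, so D is a cut vertex.
Removing H increases the component count from 1 to 2, so H is a cut vertex.
Removing J increases the component count from 1 to 3, so J is a cut vertex.
Likewise M is a cut vertex.
By contrast removing E leaves 1 component; it is not a cut vertex. No other vertex is a cut vertex either.

4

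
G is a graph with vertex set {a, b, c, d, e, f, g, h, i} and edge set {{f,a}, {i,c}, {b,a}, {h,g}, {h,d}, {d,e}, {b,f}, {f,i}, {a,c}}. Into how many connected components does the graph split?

Starting from d we can reach d, e, g, h. That is one component of size 4.
Starting from a we can reach a, b, c, f, i. That is one component of size 5.
Total: 2 components.

2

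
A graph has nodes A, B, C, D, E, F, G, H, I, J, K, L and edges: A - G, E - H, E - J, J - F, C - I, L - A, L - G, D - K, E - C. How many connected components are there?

4

B is isolated — a component by itself.
Starting from D we can reach D, K. That is one component of size 2.
Starting from A we can reach A, G, L. That is one component of size 3.
Starting from C we can reach C, E, F, H, I, J. That is one component of size 6.
Total: 4 components.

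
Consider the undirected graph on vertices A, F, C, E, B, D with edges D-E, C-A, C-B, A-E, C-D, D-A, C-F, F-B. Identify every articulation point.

Removing C increases the component count from 1 to 2, so C is a cut vertex.
By contrast removing B leaves 1 component; it is not a cut vertex. No other vertex is a cut vertex either.

C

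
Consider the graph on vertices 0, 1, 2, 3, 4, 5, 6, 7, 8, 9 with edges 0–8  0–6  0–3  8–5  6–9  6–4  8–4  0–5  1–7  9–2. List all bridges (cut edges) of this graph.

0-3, 1-7, 2-9, 6-9

The edges on the cycle 0-8-4-6-0 are not bridges since each lies on that cycle.
But removing 6–9 disconnects 6 from 9; removing 1–7 disconnects 1 from 7; removing 9–2 disconnects 9 from 2; removing 0–3 disconnects 0 from 3 — these are bridges.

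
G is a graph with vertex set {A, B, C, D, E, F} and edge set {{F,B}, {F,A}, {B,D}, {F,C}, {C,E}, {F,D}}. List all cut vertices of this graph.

C, F

Removing C increases the component count from 1 to 2, so C is a cut vertex.
Removing F increases the component count from 1 to 3, so F is a cut vertex.
By contrast removing B leaves 1 component; it is not a cut vertex. No other vertex is a cut vertex either.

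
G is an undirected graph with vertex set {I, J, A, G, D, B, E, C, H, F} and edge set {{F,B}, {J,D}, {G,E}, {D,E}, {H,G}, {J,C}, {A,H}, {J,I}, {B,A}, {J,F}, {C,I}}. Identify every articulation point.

J

Removing J increases the component count from 1 to 2, so J is a cut vertex.
By contrast removing I leaves 1 component; it is not a cut vertex. No other vertex is a cut vertex either.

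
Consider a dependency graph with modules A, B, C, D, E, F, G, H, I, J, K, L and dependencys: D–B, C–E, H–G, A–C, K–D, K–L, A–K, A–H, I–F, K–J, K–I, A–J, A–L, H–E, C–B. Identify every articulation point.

H, I, K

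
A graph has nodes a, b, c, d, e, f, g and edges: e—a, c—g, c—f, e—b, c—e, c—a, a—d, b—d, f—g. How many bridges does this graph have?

The edges on the cycle c-f-g-c are not bridges since each lies on that cycle.
Every edge lies on some cycle, so there are no bridges.

0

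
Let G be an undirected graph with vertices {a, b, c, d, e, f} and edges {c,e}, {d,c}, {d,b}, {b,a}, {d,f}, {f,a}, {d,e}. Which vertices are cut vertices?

Removing d increases the component count from 1 to 2, so d is a cut vertex.
By contrast removing b leaves 1 component; it is not a cut vertex. No other vertex is a cut vertex either.

d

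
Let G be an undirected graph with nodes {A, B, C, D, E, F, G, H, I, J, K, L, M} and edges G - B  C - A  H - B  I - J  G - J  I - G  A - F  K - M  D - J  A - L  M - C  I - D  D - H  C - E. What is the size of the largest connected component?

7

Starting from B we can reach B, D, G, H, I, J. That is one component of size 6.
Starting from A we can reach A, C, E, F, K, L, M. That is one component of size 7.
The largest has 7 vertices.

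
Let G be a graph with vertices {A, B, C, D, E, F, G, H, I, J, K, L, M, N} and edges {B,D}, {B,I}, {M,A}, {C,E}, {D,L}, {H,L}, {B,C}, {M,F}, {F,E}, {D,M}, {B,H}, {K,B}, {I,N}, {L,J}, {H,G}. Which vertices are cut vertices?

B, H, I, L, M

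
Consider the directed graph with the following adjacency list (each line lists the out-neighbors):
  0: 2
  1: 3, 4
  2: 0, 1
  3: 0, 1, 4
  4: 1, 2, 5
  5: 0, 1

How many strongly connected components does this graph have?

{0, 1, 2, 3, 4, 5} are all mutually reachable — one SCC of size 6.
That gives 1 strongly connected component.

1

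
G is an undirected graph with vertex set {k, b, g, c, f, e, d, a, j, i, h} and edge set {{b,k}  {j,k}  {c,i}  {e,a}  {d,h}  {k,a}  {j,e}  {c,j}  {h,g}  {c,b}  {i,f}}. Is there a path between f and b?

From f we can reach a, b, c, e, f, i, j, k, which includes b.

Yes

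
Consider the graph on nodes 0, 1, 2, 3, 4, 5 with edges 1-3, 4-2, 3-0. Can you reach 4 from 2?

From 2 we can reach 2, 4, which includes 4.

Yes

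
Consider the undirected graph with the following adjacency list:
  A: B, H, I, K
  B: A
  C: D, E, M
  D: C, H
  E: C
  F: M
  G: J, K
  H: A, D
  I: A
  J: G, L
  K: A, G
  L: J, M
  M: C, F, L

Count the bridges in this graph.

4

The edges on the cycle A-K-G-J-L-M-C-D-H-A are not bridges since each lies on that cycle.
But removing E-C disconnects E from C; removing F-M disconnects F from M; removing A-B disconnects A from B; removing A-I disconnects A from I — these are bridges.
That makes 4 bridges.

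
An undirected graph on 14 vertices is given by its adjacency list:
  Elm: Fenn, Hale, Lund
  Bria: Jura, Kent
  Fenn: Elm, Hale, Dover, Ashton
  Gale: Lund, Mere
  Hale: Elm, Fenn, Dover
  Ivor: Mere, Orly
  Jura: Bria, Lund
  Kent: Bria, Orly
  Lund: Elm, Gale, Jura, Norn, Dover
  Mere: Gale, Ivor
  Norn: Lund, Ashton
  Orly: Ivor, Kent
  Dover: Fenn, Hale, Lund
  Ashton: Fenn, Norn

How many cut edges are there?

0

The edges on the cycle Lund-Elm-Hale-Dover-Lund are not bridges since each lies on that cycle.
Every edge lies on some cycle, so there are no bridges.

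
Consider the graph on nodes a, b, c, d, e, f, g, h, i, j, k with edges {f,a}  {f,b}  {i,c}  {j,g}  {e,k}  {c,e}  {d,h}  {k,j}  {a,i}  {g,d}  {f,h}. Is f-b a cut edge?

Removing f-b leaves no path between f and b: the component count goes from 1 to 2. So it is a bridge.

Yes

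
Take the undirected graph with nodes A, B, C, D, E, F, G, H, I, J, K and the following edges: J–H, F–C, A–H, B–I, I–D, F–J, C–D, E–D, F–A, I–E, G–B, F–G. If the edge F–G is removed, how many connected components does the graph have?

2

F and G are still connected via F-C-D-I-B-G, so the component count stays at 2.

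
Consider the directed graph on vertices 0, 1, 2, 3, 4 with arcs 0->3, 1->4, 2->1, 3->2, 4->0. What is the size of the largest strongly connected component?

{0, 1, 2, 3, 4} are all mutually reachable — one SCC of size 5.
The largest has 5 vertices.

5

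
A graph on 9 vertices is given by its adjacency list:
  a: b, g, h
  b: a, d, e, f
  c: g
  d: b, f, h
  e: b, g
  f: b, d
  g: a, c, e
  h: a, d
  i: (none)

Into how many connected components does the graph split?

2

i is isolated — a component by itself.
Starting from a we can reach a, b, c, d, e, f, g, h. That is one component of size 8.
Total: 2 components.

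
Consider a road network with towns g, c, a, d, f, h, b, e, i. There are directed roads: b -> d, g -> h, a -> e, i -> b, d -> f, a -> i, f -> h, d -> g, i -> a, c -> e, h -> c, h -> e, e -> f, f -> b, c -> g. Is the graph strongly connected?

No

There is no directed path from c to a, so the graph is not strongly connected.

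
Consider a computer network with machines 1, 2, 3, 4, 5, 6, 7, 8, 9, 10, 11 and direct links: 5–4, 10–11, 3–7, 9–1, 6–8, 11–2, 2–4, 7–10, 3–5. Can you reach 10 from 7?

From 7 we can reach 2, 3, 4, 5, 7, 10, 11, which includes 10.

Yes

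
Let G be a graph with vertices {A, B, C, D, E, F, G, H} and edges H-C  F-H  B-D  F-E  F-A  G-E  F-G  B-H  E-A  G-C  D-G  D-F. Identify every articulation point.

none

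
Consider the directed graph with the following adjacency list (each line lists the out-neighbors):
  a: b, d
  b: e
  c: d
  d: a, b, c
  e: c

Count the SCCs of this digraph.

{a, b, c, d, e} are all mutually reachable — one SCC of size 5.
That gives 1 strongly connected component.

1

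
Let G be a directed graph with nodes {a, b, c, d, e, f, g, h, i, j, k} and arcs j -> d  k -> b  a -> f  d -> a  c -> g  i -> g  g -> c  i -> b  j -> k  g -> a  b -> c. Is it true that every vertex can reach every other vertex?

There is no directed path from g to d, so the graph is not strongly connected.

No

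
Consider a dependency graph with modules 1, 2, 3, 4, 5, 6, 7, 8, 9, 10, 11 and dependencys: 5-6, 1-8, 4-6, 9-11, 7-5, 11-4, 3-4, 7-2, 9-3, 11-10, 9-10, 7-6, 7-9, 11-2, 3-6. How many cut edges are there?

The edges on the cycle 9-11-4-6-3-9 are not bridges since each lies on that cycle.
But removing 1-8 disconnects 1 from 8 — this is a bridge.

1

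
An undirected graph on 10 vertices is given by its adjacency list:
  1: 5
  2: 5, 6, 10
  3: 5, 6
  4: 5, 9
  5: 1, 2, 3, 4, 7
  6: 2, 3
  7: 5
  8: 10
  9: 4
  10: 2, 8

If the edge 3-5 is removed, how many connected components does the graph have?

1

3 and 5 are still connected via 3-6-2-5, so the component count stays at 1.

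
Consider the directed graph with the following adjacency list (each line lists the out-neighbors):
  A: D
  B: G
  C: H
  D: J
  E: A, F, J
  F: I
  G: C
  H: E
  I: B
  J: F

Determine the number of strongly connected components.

1

{A, B, C, D, E, F, G, H, I, J} are all mutually reachable — one SCC of size 10.
That gives 1 strongly connected component.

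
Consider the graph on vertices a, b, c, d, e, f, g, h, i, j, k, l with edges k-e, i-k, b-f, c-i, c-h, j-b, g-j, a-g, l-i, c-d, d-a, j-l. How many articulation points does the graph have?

Removing b increases the component count from 1 to 2, so b is a cut vertex.
Removing c increases the component count from 1 to 2, so c is a cut vertex.
Removing i increases the component count from 1 to 2, so i is a cut vertex.
Likewise j, k are cut vertices.
By contrast removing e leaves 1 component; it is not a cut vertex. No other vertex is a cut vertex either.

5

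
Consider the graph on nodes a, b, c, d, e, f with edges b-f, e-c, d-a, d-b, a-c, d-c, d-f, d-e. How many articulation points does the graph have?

1

Removing d increases the component count from 1 to 2, so d is a cut vertex.
By contrast removing e leaves 1 component; it is not a cut vertex. No other vertex is a cut vertex either.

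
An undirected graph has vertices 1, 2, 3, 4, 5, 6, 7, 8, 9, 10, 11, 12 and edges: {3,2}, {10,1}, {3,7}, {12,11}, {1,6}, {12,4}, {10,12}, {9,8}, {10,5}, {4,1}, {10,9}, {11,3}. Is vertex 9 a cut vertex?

Yes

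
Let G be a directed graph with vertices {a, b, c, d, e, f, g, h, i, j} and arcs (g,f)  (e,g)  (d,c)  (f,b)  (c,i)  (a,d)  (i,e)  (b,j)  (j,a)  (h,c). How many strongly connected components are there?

{a, b, c, d, e, f, g, i, j} are all mutually reachable — one SCC of size 9.
{h} is an SCC by itself.
That gives 2 strongly connected components.

2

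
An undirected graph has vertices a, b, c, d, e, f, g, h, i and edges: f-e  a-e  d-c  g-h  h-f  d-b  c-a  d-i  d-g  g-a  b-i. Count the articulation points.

Removing d increases the component count from 1 to 2, so d is a cut vertex.
By contrast removing f leaves 1 component; it is not a cut vertex. No other vertex is a cut vertex either.

1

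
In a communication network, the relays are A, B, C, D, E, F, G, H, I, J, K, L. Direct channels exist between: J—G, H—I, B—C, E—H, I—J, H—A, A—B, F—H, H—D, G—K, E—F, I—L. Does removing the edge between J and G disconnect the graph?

Yes

Removing J—G leaves no path between J and G: the component count goes from 1 to 2. So it is a bridge.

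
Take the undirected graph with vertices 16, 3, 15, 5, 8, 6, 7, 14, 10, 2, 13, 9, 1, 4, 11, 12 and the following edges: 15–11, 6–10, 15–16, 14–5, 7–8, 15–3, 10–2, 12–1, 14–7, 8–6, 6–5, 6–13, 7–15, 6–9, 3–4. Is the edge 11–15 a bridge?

Yes

Removing 11–15 leaves no path between 11 and 15: the component count goes from 2 to 3. So it is a bridge.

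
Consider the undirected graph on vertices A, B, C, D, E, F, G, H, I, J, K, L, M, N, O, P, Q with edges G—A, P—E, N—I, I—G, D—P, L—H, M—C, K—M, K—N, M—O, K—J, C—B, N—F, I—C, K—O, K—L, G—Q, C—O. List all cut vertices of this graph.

C, G, I, K, L, N, P

Removing C increases the component count from 2 to 3, so C is a cut vertex.
Removing G increases the component count from 2 to 4, so G is a cut vertex.
Removing I increases the component count from 2 to 3, so I is a cut vertex.
Likewise K, L, N, P are cut vertices.
By contrast removing A leaves 2 components; it is not a cut vertex. No other vertex is a cut vertex either.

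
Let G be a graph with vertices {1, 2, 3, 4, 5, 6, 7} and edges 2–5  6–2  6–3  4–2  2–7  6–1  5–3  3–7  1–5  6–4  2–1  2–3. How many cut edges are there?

The edges on the cycle 2-1-5-3-2 are not bridges since each lies on that cycle.
Every edge lies on some cycle, so there are no bridges.

0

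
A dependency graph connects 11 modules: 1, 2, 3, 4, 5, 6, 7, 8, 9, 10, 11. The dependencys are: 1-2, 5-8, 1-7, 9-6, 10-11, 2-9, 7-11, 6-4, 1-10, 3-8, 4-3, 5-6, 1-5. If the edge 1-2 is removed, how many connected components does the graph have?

1

1 and 2 are still connected via 1-5-6-9-2, so the component count stays at 1.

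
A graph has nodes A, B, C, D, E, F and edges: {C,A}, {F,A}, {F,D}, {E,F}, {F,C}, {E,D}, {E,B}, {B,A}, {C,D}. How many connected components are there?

1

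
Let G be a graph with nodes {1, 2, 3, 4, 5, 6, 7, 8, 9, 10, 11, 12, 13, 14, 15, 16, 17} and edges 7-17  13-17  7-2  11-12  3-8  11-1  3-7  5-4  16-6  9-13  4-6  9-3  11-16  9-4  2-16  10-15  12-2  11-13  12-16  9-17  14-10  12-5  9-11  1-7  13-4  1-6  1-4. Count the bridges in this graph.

The edges on the cycle 11-1-7-2-16-11 are not bridges since each lies on that cycle.
But removing 14-10 disconnects 14 from 10; removing 8-3 disconnects 8 from 3; removing 15-10 disconnects 15 from 10 — these are bridges.
That makes 3 bridges.

3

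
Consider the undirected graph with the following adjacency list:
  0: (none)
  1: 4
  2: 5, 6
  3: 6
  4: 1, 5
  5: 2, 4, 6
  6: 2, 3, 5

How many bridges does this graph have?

The edges on the cycle 6-5-2-6 are not bridges since each lies on that cycle.
But removing 4-1 disconnects 4 from 1; removing 5-4 disconnects 5 from 4; removing 6-3 disconnects 6 from 3 — these are bridges.
That makes 3 bridges.

3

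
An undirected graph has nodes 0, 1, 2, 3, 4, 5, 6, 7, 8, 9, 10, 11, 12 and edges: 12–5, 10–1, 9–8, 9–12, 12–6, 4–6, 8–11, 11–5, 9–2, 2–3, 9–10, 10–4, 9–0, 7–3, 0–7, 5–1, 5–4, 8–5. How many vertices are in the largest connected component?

Starting from 0 we can reach 0, 1, 2, 3, 4, 5, 6, 7, 8, 9, 10, 11, 12. That is one component of size 13.
The largest has 13 vertices.

13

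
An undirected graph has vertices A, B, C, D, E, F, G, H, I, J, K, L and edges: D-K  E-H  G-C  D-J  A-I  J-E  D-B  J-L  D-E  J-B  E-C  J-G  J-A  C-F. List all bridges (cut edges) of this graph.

A-I, A-J, C-F, D-K, E-H, J-L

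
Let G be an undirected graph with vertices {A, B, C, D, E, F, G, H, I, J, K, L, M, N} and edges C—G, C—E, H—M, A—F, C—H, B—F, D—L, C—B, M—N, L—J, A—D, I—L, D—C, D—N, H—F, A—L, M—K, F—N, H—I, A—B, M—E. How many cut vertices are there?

3

Removing C increases the component count from 1 to 2, so C is a cut vertex.
Removing L increases the component count from 1 to 2, so L is a cut vertex.
Removing M increases the component count from 1 to 2, so M is a cut vertex.
By contrast removing J leaves 1 component; it is not a cut vertex. No other vertex is a cut vertex either.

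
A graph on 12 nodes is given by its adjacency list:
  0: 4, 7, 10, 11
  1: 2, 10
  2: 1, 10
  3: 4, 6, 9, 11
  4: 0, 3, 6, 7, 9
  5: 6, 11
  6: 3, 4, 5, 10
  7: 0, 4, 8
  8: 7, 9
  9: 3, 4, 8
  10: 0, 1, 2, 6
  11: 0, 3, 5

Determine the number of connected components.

1

Starting from 0 we can reach 0, 1, 2, 3, 4, 5, 6, 7, 8, 9, 10, 11. That is one component of size 12.
Total: 1 component.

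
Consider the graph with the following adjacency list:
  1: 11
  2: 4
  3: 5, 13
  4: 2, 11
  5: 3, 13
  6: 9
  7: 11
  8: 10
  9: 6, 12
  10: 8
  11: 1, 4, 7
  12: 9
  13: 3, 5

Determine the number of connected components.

4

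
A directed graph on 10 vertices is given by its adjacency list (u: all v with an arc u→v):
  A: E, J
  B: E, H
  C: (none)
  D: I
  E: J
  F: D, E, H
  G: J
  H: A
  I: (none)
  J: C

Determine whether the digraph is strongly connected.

No

There is no directed path from H to G, so the graph is not strongly connected.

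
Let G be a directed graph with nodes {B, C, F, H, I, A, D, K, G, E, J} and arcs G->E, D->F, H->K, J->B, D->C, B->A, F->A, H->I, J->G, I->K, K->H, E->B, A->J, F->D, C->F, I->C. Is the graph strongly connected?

There is no directed path from C to I, so the graph is not strongly connected.

No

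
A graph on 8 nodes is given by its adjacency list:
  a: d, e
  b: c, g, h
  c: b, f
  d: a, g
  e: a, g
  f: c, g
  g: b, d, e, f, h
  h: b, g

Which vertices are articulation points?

Removing g increases the component count from 1 to 2, so g is a cut vertex.
By contrast removing f leaves 1 component; it is not a cut vertex. No other vertex is a cut vertex either.

g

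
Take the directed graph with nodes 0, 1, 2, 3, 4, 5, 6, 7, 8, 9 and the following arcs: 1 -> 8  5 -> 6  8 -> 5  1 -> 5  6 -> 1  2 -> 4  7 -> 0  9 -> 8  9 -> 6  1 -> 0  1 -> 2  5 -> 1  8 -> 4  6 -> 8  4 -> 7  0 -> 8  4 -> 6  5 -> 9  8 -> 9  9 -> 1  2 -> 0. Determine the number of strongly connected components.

2

{0, 1, 2, 4, 5, 6, 7, 8, 9} are all mutually reachable — one SCC of size 9.
{3} is an SCC by itself.
That gives 2 strongly connected components.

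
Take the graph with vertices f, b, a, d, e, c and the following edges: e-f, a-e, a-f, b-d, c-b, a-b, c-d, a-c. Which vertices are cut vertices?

Removing a increases the component count from 1 to 2, so a is a cut vertex.
By contrast removing d leaves 1 component; it is not a cut vertex. No other vertex is a cut vertex either.

a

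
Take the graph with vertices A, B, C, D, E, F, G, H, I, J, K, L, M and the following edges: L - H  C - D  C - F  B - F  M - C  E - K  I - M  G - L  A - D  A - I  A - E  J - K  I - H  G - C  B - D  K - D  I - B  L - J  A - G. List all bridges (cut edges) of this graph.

none

The edges on the cycle A-I-M-C-G-A are not bridges since each lies on that cycle.
Every edge lies on some cycle, so there are no bridges.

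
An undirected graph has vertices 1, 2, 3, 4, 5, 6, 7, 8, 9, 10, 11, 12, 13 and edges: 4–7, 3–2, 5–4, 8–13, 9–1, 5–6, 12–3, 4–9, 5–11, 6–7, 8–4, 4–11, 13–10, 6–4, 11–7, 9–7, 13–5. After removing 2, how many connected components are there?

2

With 2 gone, the remaining components are: {3, 12}; {1, 4, 5, 6, 7, 8, 9, 10, 11, 13}.
That is 2 components.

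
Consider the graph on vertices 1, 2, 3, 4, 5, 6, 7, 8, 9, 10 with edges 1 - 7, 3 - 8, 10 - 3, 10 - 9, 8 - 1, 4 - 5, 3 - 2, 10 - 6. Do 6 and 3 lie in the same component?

Yes

From 6 we can reach 1, 2, 3, 6, 7, 8, 9, 10, which includes 3.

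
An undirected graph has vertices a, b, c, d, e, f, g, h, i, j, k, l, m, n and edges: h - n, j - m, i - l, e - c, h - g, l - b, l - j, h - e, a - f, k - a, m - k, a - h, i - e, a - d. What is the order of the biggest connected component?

14

Starting from a we can reach a, b, c, d, e, f, g, h, i, j, k, l, m, n. That is one component of size 14.
The largest has 14 vertices.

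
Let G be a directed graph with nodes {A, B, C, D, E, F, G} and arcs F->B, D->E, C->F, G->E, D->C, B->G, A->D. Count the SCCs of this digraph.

7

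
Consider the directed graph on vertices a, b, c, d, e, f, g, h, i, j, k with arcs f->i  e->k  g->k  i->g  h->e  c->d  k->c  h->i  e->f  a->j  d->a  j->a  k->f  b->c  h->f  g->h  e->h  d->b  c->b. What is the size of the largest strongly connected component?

6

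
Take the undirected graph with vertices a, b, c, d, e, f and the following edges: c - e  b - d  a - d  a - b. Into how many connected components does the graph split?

f is isolated — a component by itself.
Starting from c we can reach c, e. That is one component of size 2.
Starting from a we can reach a, b, d. That is one component of size 3.
Total: 3 components.

3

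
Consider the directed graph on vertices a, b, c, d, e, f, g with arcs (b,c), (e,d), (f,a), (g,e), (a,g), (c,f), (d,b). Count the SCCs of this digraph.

1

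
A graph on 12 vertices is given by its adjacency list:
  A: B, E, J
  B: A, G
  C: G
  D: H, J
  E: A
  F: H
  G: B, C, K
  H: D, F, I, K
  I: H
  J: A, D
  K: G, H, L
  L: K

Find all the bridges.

A-E, C-G, F-H, H-I, K-L

The edges on the cycle D-H-K-G-B-A-J-D are not bridges since each lies on that cycle.
But removing H-F disconnects H from F; removing G-C disconnects G from C; removing I-H disconnects I from H; removing E-A disconnects E from A — these are bridges.
In total 5 edges are bridges.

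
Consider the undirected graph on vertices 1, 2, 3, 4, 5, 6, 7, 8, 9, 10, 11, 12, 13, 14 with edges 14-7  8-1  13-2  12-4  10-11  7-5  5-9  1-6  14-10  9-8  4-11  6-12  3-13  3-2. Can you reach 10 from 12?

From 12 we can reach 1, 4, 5, 6, 7, 8, 9, 10, 11, 12, 14, which includes 10.

Yes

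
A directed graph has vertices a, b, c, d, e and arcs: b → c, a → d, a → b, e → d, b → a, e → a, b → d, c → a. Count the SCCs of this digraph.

{a, b, c} are all mutually reachable — one SCC of size 3.
{e} is an SCC by itself.
{d} is an SCC by itself.
That gives 3 strongly connected components.

3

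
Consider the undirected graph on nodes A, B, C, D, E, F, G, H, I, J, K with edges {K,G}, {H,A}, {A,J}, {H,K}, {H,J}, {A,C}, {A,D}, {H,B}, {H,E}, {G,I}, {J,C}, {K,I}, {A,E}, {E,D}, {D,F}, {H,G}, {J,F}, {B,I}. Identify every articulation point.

H

Removing H increases the component count from 1 to 2, so H is a cut vertex.
By contrast removing J leaves 1 component; it is not a cut vertex. No other vertex is a cut vertex either.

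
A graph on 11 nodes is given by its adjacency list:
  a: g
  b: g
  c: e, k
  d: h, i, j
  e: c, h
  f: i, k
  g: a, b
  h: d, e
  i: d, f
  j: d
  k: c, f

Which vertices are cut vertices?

Removing d increases the component count from 2 to 3, so d is a cut vertex.
Removing g increases the component count from 2 to 3, so g is a cut vertex.
By contrast removing b leaves 2 components; it is not a cut vertex. No other vertex is a cut vertex either.

d, g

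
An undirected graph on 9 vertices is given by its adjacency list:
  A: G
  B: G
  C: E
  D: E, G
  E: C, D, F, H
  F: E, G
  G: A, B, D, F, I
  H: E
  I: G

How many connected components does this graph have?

Starting from A we can reach A, B, C, D, E, F, G, H, I. That is one component of size 9.
Total: 1 component.

1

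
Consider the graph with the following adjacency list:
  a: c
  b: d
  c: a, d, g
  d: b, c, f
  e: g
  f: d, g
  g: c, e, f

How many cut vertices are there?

Removing c increases the component count from 1 to 2, so c is a cut vertex.
Removing d increases the component count from 1 to 2, so d is a cut vertex.
Removing g increases the component count from 1 to 2, so g is a cut vertex.
By contrast removing b leaves 1 component; it is not a cut vertex. No other vertex is a cut vertex either.

3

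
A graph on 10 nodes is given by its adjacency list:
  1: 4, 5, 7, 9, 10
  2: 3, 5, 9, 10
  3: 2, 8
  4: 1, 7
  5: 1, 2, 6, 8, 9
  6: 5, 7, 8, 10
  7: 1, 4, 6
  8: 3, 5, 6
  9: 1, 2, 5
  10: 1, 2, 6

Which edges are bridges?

none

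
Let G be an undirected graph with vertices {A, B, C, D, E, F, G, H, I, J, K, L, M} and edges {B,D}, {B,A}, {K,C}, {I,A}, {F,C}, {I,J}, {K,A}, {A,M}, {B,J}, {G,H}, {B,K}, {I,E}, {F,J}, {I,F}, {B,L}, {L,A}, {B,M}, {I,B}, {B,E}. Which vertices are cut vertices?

Removing B increases the component count from 2 to 3, so B is a cut vertex.
By contrast removing E leaves 2 components; it is not a cut vertex. No other vertex is a cut vertex either.

B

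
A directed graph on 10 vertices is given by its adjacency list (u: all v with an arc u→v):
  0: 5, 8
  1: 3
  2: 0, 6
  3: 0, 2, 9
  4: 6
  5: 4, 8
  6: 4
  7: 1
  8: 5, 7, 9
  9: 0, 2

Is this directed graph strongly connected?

There is no directed path from 6 to 9, so the graph is not strongly connected.

No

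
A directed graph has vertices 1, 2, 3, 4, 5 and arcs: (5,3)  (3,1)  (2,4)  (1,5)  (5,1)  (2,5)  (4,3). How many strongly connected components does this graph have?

3

{1, 3, 5} are all mutually reachable — one SCC of size 3.
{2} is an SCC by itself.
{4} is an SCC by itself.
That gives 3 strongly connected components.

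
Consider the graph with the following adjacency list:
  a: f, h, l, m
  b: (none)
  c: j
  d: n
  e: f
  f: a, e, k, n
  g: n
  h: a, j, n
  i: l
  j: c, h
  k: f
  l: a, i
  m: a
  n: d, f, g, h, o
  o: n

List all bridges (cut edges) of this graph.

The edges on the cycle a-h-n-f-a are not bridges since each lies on that cycle.
But removing d-n disconnects d from n; removing h-j disconnects h from j; removing a-l disconnects a from l; removing n-g disconnects n from g — these are bridges.
In total 10 edges are bridges.

a-l, a-m, c-j, d-n, e-f, f-k, g-n, h-j, i-l, n-o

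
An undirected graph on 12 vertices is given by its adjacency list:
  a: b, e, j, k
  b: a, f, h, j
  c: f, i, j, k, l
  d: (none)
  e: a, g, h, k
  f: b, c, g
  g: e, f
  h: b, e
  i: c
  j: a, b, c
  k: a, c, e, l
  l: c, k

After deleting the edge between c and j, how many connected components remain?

2

c and j are still connected via c-k-a-j, so the component count stays at 2.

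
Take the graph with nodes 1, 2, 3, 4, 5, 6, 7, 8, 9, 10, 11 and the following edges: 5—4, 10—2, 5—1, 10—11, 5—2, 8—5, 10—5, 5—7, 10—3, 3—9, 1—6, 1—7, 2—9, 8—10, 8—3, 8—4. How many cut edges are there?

2

The edges on the cycle 10-3-9-2-10 are not bridges since each lies on that cycle.
But removing 1—6 disconnects 1 from 6; removing 10—11 disconnects 10 from 11 — these are bridges.
That makes 2 bridges.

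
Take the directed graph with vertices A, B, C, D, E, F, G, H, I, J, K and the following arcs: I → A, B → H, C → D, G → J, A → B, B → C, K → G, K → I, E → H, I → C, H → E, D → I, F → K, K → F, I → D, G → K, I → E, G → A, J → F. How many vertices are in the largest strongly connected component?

5

{A, B, C, D, I} are all mutually reachable — one SCC of size 5.
{F, G, J, K} are all mutually reachable — one SCC of size 4.
{E, H} are all mutually reachable — one SCC of size 2.
The largest has 5 vertices.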